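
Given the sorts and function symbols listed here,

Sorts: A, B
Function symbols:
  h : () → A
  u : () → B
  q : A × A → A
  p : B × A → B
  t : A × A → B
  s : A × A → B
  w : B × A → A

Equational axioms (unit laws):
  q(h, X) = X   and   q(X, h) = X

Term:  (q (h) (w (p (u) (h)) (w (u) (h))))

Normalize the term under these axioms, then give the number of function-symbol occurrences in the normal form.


1. (q (h) (w (p (u) (h)) (w (u) (h))))  →  (w (p (u) (h)) (w (u) (h)))
normal form: (w (p (u) (h)) (w (u) (h)))

size = 7


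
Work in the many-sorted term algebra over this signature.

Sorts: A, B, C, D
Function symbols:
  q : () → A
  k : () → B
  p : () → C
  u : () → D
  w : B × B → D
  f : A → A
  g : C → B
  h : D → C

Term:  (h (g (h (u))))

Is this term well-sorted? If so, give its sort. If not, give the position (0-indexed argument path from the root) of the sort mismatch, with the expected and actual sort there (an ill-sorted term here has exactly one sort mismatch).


      (u) : D
    (h (u)) : C
  (g (h (u))) : B
(h (g (h (u)))) : ✗ arg 0 at [0] has sort B, expected D

ill-sorted at position [0]: expected D, got B


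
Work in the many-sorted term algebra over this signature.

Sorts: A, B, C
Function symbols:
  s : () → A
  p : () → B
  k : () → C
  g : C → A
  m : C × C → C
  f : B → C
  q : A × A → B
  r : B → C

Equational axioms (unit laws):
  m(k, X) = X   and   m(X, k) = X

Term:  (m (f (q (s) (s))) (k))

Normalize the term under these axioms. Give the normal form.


1. (m (f (q (s) (s))) (k))  →  (f (q (s) (s)))

normal form = (f (q (s) (s)))


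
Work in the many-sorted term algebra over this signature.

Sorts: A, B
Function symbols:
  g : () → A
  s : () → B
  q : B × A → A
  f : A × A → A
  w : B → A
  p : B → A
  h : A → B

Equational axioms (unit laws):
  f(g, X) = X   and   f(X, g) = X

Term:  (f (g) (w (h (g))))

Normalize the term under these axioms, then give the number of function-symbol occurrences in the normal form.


1. (f (g) (w (h (g))))  →  (w (h (g)))
normal form: (w (h (g)))

size = 3


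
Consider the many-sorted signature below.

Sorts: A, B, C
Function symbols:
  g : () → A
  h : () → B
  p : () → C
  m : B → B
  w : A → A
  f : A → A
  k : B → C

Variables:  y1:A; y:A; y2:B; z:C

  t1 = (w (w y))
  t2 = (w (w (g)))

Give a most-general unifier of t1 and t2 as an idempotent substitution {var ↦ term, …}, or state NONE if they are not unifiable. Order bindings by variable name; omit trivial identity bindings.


{y ↦ (g)}


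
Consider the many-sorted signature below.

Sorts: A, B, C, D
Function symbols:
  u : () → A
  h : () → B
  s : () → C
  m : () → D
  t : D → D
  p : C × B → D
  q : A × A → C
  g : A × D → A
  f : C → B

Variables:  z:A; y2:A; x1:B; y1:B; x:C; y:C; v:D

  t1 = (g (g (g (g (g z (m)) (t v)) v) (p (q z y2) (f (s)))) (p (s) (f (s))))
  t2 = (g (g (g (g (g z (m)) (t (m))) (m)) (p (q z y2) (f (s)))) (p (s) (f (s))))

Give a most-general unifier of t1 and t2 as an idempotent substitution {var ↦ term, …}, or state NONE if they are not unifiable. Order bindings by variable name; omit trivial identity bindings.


{v ↦ (m)}


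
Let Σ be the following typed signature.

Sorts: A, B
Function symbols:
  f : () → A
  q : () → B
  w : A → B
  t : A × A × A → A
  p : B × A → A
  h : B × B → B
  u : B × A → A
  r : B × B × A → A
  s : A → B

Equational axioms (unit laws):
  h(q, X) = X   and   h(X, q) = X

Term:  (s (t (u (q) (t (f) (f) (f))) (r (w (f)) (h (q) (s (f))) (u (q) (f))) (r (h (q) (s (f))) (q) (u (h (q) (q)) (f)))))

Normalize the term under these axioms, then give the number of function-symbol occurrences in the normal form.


size = 23

1. (s (t (u (q) (t (f) (f) (f))) (r (w (f)) (h (q) (s (f))) (u (q) (f))) (r (h (q) (s (f))) (q) (u (h (q) (q)) (f)))))  →  (s (t (u (q) (t (f) (f) (f))) (r (w (f)) (s (f)) (u (q) (f))) (r (h (q) (s (f))) (q) (u (h (q) (q)) (f)))))
2. (s (t (u (q) (t (f) (f) (f))) (r (w (f)) (s (f)) (u (q) (f))) (r (h (q) (s (f))) (q) (u (h (q) (q)) (f)))))  →  (s (t (u (q) (t (f) (f) (f))) (r (w (f)) (s (f)) (u (q) (f))) (r (s (f)) (q) (u (h (q) (q)) (f)))))
3. (s (t (u (q) (t (f) (f) (f))) (r (w (f)) (s (f)) (u (q) (f))) (r (s (f)) (q) (u (h (q) (q)) (f)))))  →  (s (t (u (q) (t (f) (f) (f))) (r (w (f)) (s (f)) (u (q) (f))) (r (s (f)) (q) (u (q) (f)))))
normal form: (s (t (u (q) (t (f) (f) (f))) (r (w (f)) (s (f)) (u (q) (f))) (r (s (f)) (q) (u (q) (f)))))


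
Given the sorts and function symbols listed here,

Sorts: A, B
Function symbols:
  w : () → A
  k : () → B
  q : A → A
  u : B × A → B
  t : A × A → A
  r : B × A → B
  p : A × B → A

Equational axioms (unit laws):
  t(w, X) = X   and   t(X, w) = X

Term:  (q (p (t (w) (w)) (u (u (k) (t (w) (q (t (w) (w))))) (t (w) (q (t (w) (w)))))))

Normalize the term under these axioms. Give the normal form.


1. (q (p (t (w) (w)) (u (u (k) (t (w) (q (t (w) (w))))) (t (w) (q (t (w) (w)))))))  →  (q (p (w) (u (u (k) (t (w) (q (t (w) (w))))) (t (w) (q (t (w) (w)))))))
2. (q (p (w) (u (u (k) (t (w) (q (t (w) (w))))) (t (w) (q (t (w) (w)))))))  →  (q (p (w) (u (u (k) (q (t (w) (w)))) (t (w) (q (t (w) (w)))))))
3. (q (p (w) (u (u (k) (q (t (w) (w)))) (t (w) (q (t (w) (w)))))))  →  (q (p (w) (u (u (k) (q (w))) (t (w) (q (t (w) (w)))))))
4. (q (p (w) (u (u (k) (q (w))) (t (w) (q (t (w) (w)))))))  →  (q (p (w) (u (u (k) (q (w))) (q (t (w) (w))))))
5. (q (p (w) (u (u (k) (q (w))) (q (t (w) (w))))))  →  (q (p (w) (u (u (k) (q (w))) (q (w)))))

normal form = (q (p (w) (u (u (k) (q (w))) (q (w)))))


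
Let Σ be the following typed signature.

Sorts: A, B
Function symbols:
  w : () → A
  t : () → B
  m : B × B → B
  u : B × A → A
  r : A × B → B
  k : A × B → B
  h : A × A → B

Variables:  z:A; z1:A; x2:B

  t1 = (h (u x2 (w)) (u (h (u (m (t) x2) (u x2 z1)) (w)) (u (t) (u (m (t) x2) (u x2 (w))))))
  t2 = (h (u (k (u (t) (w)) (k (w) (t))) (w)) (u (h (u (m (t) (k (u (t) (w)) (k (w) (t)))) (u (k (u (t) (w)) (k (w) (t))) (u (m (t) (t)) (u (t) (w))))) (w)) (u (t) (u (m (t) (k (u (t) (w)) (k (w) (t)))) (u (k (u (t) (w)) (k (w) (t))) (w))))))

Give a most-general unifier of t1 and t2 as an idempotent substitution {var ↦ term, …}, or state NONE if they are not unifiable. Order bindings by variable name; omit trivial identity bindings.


{x2 ↦ (k (u (t) (w)) (k (w) (t))), z1 ↦ (u (m (t) (t)) (u (t) (w)))}


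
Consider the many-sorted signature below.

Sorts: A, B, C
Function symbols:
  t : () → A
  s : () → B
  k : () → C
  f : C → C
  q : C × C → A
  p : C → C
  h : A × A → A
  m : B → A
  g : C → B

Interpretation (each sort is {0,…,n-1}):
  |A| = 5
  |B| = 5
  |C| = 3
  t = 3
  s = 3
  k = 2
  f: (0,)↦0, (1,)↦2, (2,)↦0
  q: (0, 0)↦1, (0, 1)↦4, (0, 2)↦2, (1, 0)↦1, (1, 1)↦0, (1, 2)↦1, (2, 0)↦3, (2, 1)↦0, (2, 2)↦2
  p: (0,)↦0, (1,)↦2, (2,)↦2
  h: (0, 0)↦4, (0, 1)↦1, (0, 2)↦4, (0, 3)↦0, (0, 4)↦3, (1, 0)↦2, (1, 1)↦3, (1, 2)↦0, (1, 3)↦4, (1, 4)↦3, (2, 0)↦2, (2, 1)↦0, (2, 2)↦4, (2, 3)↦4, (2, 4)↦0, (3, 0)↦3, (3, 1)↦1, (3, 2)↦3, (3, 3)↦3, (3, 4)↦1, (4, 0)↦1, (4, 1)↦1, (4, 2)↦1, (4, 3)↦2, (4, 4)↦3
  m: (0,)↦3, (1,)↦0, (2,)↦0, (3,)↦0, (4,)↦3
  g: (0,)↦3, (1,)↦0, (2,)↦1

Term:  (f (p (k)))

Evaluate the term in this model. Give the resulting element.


  k = 2
  (p (k)) = p(2,) = 2
  (f (p (k))) = f(2,) = 0

value = 0


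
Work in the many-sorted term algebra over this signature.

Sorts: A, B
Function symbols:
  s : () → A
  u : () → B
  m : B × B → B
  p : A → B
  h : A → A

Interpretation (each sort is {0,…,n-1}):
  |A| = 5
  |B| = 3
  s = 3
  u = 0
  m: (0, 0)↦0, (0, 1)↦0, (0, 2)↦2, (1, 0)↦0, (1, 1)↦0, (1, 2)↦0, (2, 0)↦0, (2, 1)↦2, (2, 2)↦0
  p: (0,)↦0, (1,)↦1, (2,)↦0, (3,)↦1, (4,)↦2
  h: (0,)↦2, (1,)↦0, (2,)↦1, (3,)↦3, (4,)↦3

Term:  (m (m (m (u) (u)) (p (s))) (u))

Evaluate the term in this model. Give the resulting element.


  u = 0
  u = 0
  (m (u) (u)) = m(0, 0) = 0
  s = 3
  (p (s)) = p(3,) = 1
  (m (m (u) (u)) (p (s))) = m(0, 1) = 0
  u = 0
  (m (m (m (u) (u)) (p (s))) (u)) = m(0, 0) = 0

value = 0


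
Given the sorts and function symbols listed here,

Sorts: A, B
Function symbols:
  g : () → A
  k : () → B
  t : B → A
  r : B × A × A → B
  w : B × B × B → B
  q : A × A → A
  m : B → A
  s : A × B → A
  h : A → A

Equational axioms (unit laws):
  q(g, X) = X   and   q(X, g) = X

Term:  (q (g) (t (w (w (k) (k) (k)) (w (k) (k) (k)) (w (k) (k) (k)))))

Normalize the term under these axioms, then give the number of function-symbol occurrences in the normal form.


1. (q (g) (t (w (w (k) (k) (k)) (w (k) (k) (k)) (w (k) (k) (k)))))  →  (t (w (w (k) (k) (k)) (w (k) (k) (k)) (w (k) (k) (k))))
normal form: (t (w (w (k) (k) (k)) (w (k) (k) (k)) (w (k) (k) (k))))

size = 14


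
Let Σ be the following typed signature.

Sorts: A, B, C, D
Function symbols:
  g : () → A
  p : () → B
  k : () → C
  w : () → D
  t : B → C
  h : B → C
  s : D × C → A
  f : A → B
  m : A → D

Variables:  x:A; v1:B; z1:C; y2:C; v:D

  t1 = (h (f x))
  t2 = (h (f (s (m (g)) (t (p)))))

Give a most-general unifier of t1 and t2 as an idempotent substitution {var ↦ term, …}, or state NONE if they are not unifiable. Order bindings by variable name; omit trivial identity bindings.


{x ↦ (s (m (g)) (t (p)))}


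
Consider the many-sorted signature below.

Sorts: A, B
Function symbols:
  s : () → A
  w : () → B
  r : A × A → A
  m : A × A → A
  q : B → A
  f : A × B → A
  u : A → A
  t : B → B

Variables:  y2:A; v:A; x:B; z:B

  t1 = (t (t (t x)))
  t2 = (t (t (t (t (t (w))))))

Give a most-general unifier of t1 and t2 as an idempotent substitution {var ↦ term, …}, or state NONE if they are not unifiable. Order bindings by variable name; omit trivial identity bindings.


{x ↦ (t (t (w)))}


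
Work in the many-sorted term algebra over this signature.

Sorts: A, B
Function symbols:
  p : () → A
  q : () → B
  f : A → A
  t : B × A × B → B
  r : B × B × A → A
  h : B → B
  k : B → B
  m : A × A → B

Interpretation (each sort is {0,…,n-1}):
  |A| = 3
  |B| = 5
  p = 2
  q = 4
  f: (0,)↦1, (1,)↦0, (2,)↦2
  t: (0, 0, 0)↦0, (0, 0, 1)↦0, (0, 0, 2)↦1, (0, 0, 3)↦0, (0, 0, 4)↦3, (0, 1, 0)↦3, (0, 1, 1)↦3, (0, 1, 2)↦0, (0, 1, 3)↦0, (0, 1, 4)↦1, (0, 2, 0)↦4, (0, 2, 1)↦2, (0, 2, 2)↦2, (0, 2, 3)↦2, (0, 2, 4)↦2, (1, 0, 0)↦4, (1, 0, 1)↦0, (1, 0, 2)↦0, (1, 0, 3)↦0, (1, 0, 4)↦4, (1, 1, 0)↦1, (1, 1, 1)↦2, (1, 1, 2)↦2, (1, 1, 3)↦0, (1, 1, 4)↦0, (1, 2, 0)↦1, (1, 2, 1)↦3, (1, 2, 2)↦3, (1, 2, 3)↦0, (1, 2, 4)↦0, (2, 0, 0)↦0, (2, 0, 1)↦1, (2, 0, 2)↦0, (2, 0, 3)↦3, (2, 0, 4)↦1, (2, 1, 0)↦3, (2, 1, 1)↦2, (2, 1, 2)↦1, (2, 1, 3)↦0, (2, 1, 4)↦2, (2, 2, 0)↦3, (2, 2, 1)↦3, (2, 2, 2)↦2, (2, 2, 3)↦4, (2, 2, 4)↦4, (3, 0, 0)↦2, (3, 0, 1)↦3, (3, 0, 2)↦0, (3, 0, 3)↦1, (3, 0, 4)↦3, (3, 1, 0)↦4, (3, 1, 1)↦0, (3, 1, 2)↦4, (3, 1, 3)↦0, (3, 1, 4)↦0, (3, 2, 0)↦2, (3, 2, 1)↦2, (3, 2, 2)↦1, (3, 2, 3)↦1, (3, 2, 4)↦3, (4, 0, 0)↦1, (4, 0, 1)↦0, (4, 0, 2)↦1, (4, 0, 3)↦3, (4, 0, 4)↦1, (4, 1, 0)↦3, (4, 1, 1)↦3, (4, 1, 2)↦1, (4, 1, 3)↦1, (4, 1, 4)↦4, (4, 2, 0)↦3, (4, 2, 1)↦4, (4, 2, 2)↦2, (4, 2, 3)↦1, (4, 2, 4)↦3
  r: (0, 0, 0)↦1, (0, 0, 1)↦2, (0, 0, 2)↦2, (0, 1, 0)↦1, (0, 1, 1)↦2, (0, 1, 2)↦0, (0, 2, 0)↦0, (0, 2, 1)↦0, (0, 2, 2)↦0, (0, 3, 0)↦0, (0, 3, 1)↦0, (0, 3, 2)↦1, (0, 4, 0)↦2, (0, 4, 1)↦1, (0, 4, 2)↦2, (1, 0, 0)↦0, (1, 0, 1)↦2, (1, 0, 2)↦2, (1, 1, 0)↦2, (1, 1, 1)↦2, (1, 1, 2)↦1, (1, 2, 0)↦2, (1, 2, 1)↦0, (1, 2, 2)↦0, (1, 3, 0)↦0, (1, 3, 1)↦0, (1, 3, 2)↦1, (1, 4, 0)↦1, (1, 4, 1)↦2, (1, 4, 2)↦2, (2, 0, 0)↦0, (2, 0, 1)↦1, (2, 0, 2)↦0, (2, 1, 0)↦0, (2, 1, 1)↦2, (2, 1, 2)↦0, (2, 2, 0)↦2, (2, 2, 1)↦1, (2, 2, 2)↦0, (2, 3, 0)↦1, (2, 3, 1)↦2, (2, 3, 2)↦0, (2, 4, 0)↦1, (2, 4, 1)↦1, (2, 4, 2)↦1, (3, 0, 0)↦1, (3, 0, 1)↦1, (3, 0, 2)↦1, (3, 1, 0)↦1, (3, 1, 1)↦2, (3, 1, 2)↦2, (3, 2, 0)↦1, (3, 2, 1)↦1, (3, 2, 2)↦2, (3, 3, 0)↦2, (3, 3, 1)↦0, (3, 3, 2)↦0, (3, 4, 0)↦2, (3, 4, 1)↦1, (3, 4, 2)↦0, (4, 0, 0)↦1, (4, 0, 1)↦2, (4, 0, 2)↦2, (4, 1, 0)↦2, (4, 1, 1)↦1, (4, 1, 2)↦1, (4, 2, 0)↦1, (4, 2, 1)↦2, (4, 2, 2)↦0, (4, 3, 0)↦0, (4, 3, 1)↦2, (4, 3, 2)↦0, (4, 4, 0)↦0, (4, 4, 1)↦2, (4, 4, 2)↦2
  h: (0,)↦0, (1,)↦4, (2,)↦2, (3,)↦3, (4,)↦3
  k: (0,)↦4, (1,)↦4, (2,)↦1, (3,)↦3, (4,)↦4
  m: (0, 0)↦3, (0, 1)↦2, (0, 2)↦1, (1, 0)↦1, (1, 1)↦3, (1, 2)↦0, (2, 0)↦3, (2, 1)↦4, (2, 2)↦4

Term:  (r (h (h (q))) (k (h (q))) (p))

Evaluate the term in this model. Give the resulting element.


  q = 4
  (h (q)) = h(4,) = 3
  (h (h (q))) = h(3,) = 3
  q = 4
  (h (q)) = h(4,) = 3
  (k (h (q))) = k(3,) = 3
  p = 2
  (r (h (h (q))) (k (h (q))) (p)) = r(3, 3, 2) = 0

value = 0


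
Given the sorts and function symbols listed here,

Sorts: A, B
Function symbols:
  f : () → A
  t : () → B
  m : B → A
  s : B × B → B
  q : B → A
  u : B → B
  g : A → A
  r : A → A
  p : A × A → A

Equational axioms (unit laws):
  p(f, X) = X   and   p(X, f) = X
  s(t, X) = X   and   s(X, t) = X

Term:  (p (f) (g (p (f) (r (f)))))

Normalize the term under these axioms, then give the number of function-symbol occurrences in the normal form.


1. (p (f) (g (p (f) (r (f)))))  →  (g (p (f) (r (f))))
2. (g (p (f) (r (f))))  →  (g (r (f)))
normal form: (g (r (f)))

size = 3


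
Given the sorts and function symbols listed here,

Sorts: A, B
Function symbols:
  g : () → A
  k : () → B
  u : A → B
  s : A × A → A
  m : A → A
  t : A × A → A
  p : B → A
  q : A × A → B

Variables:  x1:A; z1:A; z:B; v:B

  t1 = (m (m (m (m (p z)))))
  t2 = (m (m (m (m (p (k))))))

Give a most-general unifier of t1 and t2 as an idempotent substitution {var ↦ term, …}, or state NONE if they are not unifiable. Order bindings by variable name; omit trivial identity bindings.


{z ↦ (k)}


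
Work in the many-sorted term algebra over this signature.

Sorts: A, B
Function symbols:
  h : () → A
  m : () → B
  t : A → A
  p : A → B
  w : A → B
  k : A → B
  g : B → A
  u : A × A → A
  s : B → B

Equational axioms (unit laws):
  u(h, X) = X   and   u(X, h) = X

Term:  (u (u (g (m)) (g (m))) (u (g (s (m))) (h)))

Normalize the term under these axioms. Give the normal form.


normal form = (u (u (g (m)) (g (m))) (g (s (m))))

1. (u (u (g (m)) (g (m))) (u (g (s (m))) (h)))  →  (u (u (g (m)) (g (m))) (g (s (m))))


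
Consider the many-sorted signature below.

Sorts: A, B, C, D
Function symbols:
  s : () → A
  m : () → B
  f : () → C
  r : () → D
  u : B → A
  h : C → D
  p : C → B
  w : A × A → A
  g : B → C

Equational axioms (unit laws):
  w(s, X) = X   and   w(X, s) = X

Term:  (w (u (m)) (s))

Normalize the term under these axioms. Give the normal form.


normal form = (u (m))

1. (w (u (m)) (s))  →  (u (m))


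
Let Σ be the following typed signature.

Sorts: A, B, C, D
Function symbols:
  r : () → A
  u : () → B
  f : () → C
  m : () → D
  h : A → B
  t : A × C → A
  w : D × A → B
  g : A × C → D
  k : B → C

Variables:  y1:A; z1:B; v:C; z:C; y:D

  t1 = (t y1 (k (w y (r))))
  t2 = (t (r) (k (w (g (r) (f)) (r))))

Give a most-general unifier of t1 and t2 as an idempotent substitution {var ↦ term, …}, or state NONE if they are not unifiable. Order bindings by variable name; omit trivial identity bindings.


{y ↦ (g (r) (f)), y1 ↦ (r)}


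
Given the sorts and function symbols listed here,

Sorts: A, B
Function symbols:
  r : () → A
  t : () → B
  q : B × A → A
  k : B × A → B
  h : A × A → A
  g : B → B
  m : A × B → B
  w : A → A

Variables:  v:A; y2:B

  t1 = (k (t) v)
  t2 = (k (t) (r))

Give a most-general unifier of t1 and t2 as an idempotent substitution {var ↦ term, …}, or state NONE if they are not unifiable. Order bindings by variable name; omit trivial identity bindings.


{v ↦ (r)}


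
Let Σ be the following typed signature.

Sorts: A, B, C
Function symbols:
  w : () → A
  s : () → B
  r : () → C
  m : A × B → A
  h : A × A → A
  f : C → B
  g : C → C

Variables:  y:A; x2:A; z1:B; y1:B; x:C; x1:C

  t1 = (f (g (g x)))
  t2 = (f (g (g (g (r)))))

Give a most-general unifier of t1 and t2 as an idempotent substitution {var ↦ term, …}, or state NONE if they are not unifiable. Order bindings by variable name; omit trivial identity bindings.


{x ↦ (g (r))}


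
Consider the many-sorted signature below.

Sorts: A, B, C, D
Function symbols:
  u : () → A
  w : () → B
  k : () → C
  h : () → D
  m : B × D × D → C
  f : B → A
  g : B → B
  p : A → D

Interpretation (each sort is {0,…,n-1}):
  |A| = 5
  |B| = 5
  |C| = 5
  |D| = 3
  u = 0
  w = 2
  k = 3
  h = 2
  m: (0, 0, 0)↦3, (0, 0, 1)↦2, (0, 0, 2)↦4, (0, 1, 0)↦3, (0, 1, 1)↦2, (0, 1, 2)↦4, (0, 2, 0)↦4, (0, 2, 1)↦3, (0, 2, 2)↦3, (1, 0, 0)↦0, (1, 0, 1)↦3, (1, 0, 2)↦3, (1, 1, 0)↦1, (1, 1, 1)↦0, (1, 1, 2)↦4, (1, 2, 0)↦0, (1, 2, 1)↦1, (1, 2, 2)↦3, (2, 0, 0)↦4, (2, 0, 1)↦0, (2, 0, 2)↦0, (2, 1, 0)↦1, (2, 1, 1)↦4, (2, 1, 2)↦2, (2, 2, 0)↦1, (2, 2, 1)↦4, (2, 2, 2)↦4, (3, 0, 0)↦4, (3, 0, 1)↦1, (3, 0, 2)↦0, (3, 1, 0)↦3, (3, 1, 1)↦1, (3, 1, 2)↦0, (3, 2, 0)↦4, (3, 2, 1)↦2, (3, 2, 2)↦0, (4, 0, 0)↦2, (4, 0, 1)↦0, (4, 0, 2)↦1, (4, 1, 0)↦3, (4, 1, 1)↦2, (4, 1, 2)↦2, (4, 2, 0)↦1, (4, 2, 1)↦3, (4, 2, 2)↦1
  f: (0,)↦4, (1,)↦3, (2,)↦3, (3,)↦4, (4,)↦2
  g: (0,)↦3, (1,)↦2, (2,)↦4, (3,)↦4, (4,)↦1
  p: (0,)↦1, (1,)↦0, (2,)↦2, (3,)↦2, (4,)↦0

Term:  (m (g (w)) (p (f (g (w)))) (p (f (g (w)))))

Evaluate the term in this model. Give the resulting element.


  w = 2
  (g (w)) = g(2,) = 4
  w = 2
  (g (w)) = g(2,) = 4
  (f (g (w))) = f(4,) = 2
  (p (f (g (w)))) = p(2,) = 2
  w = 2
  (g (w)) = g(2,) = 4
  (f (g (w))) = f(4,) = 2
  (p (f (g (w)))) = p(2,) = 2
  (m (g (w)) (p (f (g (w)))) (p (f (g (w))))) = m(4, 2, 2) = 1

value = 1


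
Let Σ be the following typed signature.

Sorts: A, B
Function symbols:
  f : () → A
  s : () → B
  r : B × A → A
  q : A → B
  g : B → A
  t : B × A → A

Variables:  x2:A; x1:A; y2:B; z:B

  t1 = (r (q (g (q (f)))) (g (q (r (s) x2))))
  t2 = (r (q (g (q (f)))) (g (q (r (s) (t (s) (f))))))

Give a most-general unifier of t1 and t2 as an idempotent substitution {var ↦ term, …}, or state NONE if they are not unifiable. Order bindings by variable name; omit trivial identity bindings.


{x2 ↦ (t (s) (f))}


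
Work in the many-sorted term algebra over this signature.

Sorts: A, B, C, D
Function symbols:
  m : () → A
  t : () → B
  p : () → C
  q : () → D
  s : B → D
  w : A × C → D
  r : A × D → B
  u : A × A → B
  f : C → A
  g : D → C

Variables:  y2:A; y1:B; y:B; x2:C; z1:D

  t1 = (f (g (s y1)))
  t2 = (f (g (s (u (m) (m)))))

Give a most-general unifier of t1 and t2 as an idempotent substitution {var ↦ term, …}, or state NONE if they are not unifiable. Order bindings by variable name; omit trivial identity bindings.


{y1 ↦ (u (m) (m))}


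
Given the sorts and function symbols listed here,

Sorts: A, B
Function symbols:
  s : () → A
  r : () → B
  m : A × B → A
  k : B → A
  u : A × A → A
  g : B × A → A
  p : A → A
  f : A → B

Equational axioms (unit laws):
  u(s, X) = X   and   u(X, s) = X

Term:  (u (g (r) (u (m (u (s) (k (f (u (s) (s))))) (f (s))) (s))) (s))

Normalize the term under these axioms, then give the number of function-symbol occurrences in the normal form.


1. (u (g (r) (u (m (u (s) (k (f (u (s) (s))))) (f (s))) (s))) (s))  →  (g (r) (u (m (u (s) (k (f (u (s) (s))))) (f (s))) (s)))
2. (g (r) (u (m (u (s) (k (f (u (s) (s))))) (f (s))) (s)))  →  (g (r) (m (u (s) (k (f (u (s) (s))))) (f (s))))
3. (g (r) (m (u (s) (k (f (u (s) (s))))) (f (s))))  →  (g (r) (m (k (f (u (s) (s)))) (f (s))))
4. (g (r) (m (k (f (u (s) (s)))) (f (s))))  →  (g (r) (m (k (f (s))) (f (s))))
normal form: (g (r) (m (k (f (s))) (f (s))))

size = 8


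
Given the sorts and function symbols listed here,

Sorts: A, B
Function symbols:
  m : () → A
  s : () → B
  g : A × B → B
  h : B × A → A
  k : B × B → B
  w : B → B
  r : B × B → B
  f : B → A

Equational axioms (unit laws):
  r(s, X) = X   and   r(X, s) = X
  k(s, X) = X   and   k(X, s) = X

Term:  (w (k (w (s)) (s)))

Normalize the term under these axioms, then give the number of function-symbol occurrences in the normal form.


1. (w (k (w (s)) (s)))  →  (w (w (s)))
normal form: (w (w (s)))

size = 3


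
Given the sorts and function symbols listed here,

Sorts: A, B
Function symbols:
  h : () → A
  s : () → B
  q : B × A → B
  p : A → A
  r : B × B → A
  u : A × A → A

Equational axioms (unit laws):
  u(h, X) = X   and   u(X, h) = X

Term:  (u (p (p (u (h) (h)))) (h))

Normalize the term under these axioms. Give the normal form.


1. (u (p (p (u (h) (h)))) (h))  →  (p (p (u (h) (h))))
2. (p (p (u (h) (h))))  →  (p (p (h)))

normal form = (p (p (h)))


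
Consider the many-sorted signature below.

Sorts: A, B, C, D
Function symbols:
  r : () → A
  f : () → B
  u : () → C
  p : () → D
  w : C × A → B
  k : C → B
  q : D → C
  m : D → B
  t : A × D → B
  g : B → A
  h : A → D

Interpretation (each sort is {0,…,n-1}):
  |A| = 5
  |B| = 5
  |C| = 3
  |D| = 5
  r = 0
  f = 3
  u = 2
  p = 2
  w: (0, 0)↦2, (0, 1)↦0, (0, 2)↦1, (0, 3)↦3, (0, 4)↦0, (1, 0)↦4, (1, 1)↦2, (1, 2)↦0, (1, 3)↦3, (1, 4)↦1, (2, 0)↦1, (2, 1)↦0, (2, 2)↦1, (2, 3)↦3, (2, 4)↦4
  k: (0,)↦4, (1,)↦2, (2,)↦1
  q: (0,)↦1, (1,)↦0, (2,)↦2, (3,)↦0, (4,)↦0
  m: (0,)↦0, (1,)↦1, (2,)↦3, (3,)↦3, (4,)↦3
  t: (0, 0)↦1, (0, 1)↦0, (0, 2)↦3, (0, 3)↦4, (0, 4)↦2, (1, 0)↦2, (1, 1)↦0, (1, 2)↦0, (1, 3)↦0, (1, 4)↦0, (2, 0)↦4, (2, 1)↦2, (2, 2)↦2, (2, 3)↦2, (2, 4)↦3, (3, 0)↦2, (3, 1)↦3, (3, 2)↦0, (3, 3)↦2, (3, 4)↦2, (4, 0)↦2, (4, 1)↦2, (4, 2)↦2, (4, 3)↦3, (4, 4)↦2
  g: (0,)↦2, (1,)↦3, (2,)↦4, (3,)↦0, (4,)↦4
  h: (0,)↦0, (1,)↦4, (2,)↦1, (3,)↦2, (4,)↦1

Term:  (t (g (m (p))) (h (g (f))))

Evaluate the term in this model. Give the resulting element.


  p = 2
  (m (p)) = m(2,) = 3
  (g (m (p))) = g(3,) = 0
  f = 3
  (g (f)) = g(3,) = 0
  (h (g (f))) = h(0,) = 0
  (t (g (m (p))) (h (g (f)))) = t(0, 0) = 1

value = 1


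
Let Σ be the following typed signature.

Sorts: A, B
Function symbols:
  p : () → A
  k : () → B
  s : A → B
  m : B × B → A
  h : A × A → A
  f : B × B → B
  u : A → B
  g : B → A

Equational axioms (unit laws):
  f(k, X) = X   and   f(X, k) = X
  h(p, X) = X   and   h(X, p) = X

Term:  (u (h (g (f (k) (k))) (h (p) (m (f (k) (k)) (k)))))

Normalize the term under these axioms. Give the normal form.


1. (u (h (g (f (k) (k))) (h (p) (m (f (k) (k)) (k)))))  →  (u (h (g (k)) (h (p) (m (f (k) (k)) (k)))))
2. (u (h (g (k)) (h (p) (m (f (k) (k)) (k)))))  →  (u (h (g (k)) (m (f (k) (k)) (k))))
3. (u (h (g (k)) (m (f (k) (k)) (k))))  →  (u (h (g (k)) (m (k) (k))))

normal form = (u (h (g (k)) (m (k) (k))))


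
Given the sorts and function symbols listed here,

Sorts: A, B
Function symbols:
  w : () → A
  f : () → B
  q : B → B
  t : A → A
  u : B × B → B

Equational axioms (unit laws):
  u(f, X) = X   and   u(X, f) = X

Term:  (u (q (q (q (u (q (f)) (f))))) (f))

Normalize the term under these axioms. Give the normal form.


1. (u (q (q (q (u (q (f)) (f))))) (f))  →  (q (q (q (u (q (f)) (f)))))
2. (q (q (q (u (q (f)) (f)))))  →  (q (q (q (q (f)))))

normal form = (q (q (q (q (f)))))


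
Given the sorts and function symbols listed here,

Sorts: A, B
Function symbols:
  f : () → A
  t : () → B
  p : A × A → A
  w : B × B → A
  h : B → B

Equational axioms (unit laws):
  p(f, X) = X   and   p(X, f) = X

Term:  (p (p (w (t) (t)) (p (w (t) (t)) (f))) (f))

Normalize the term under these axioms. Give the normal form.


1. (p (p (w (t) (t)) (p (w (t) (t)) (f))) (f))  →  (p (w (t) (t)) (p (w (t) (t)) (f)))
2. (p (w (t) (t)) (p (w (t) (t)) (f)))  →  (p (w (t) (t)) (w (t) (t)))

normal form = (p (w (t) (t)) (w (t) (t)))


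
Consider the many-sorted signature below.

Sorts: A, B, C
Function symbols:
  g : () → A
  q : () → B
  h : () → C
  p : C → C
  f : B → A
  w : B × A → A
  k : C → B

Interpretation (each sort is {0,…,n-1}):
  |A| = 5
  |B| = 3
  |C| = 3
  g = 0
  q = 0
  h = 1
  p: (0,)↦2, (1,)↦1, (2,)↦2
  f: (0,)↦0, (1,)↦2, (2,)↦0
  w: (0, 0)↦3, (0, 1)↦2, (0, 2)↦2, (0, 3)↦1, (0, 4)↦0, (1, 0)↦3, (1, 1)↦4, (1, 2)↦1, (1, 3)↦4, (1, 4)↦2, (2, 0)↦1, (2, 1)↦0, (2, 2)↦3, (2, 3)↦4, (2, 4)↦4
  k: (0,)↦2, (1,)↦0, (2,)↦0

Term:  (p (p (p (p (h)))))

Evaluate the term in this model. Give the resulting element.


value = 1

  h = 1
  (p (h)) = p(1,) = 1
  (p (p (h))) = p(1,) = 1
  (p (p (p (h)))) = p(1,) = 1
  (p (p (p (p (h))))) = p(1,) = 1


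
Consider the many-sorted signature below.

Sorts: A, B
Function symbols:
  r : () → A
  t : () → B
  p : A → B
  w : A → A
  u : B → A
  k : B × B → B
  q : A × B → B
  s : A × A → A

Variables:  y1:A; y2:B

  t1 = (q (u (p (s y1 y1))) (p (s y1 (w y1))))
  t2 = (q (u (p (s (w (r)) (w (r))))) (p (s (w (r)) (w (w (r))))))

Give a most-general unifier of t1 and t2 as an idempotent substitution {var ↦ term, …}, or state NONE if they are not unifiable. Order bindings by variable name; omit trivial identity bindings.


{y1 ↦ (w (r))}


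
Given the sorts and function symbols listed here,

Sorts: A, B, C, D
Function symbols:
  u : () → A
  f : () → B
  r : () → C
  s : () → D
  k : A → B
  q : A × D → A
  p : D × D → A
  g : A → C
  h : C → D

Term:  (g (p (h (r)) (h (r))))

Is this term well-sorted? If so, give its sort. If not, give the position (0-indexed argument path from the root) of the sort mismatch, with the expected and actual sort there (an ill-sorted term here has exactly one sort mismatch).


well-sorted; sort = C

      (r) : C
    (h (r)) : D
      (r) : C
    (h (r)) : D
  (p (h (r)) (h (r))) : A
(g (p (h (r)) (h (r)))) : C


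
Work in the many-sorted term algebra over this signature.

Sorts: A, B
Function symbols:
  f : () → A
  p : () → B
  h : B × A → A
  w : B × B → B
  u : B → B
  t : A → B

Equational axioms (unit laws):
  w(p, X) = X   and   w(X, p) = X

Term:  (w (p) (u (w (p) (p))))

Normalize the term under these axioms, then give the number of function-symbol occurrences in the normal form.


size = 2

1. (w (p) (u (w (p) (p))))  →  (u (w (p) (p)))
2. (u (w (p) (p)))  →  (u (p))
normal form: (u (p))


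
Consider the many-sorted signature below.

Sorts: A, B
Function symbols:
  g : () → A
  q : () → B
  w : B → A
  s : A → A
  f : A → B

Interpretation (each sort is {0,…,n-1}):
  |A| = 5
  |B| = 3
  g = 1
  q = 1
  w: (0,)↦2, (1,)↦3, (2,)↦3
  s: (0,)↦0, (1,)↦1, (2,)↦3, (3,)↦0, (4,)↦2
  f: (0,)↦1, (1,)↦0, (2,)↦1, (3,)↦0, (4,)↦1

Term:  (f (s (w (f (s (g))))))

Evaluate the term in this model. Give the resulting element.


value = 0

  g = 1
  (s (g)) = s(1,) = 1
  (f (s (g))) = f(1,) = 0
  (w (f (s (g)))) = w(0,) = 2
  (s (w (f (s (g))))) = s(2,) = 3
  (f (s (w (f (s (g)))))) = f(3,) = 0


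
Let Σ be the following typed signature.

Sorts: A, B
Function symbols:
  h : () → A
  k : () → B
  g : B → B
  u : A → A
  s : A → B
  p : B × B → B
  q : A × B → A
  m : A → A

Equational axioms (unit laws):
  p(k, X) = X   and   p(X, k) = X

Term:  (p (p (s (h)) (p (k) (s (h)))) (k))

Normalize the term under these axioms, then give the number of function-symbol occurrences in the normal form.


size = 5

1. (p (p (s (h)) (p (k) (s (h)))) (k))  →  (p (s (h)) (p (k) (s (h))))
2. (p (s (h)) (p (k) (s (h))))  →  (p (s (h)) (s (h)))
normal form: (p (s (h)) (s (h)))


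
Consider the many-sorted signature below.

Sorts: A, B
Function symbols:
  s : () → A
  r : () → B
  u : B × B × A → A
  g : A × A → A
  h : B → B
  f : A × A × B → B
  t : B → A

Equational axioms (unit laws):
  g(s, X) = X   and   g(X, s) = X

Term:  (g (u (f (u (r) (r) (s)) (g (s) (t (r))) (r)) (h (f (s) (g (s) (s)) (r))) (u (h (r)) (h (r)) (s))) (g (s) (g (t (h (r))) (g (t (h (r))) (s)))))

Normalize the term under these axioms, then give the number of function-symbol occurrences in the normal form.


size = 28

1. (g (u (f (u (r) (r) (s)) (g (s) (t (r))) (r)) (h (f (s) (g (s) (s)) (r))) (u (h (r)) (h (r)) (s))) (g (s) (g (t (h (r))) (g (t (h (r))) (s)))))  →  (g (u (f (u (r) (r) (s)) (t (r)) (r)) (h (f (s) (g (s) (s)) (r))) (u (h (r)) (h (r)) (s))) (g (s) (g (t (h (r))) (g (t (h (r))) (s)))))
2. (g (u (f (u (r) (r) (s)) (t (r)) (r)) (h (f (s) (g (s) (s)) (r))) (u (h (r)) (h (r)) (s))) (g (s) (g (t (h (r))) (g (t (h (r))) (s)))))  →  (g (u (f (u (r) (r) (s)) (t (r)) (r)) (h (f (s) (s) (r))) (u (h (r)) (h (r)) (s))) (g (s) (g (t (h (r))) (g (t (h (r))) (s)))))
3. (g (u (f (u (r) (r) (s)) (t (r)) (r)) (h (f (s) (s) (r))) (u (h (r)) (h (r)) (s))) (g (s) (g (t (h (r))) (g (t (h (r))) (s)))))  →  (g (u (f (u (r) (r) (s)) (t (r)) (r)) (h (f (s) (s) (r))) (u (h (r)) (h (r)) (s))) (g (t (h (r))) (g (t (h (r))) (s))))
4. (g (u (f (u (r) (r) (s)) (t (r)) (r)) (h (f (s) (s) (r))) (u (h (r)) (h (r)) (s))) (g (t (h (r))) (g (t (h (r))) (s))))  →  (g (u (f (u (r) (r) (s)) (t (r)) (r)) (h (f (s) (s) (r))) (u (h (r)) (h (r)) (s))) (g (t (h (r))) (t (h (r)))))
normal form: (g (u (f (u (r) (r) (s)) (t (r)) (r)) (h (f (s) (s) (r))) (u (h (r)) (h (r)) (s))) (g (t (h (r))) (t (h (r)))))


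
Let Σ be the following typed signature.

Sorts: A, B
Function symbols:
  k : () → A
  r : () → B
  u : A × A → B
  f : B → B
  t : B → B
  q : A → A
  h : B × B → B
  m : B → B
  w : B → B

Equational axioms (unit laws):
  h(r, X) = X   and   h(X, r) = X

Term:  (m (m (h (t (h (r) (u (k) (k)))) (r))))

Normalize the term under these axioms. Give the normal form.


1. (m (m (h (t (h (r) (u (k) (k)))) (r))))  →  (m (m (t (h (r) (u (k) (k))))))
2. (m (m (t (h (r) (u (k) (k))))))  →  (m (m (t (u (k) (k)))))

normal form = (m (m (t (u (k) (k)))))


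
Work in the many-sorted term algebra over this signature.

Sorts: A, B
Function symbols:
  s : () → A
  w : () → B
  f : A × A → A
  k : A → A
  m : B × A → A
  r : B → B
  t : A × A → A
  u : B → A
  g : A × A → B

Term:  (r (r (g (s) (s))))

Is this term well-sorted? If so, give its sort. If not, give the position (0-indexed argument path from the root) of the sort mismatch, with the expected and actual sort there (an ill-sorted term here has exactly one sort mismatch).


well-sorted; sort = B

      (s) : A
      (s) : A
    (g (s) (s)) : B
  (r (g (s) (s))) : B
(r (r (g (s) (s)))) : B


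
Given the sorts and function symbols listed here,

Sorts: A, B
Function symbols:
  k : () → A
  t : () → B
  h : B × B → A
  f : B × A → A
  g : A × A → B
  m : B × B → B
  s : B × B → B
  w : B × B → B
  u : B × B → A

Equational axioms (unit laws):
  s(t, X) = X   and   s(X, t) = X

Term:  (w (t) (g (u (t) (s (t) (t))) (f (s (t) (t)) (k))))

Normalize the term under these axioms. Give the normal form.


normal form = (w (t) (g (u (t) (t)) (f (t) (k))))

1. (w (t) (g (u (t) (s (t) (t))) (f (s (t) (t)) (k))))  →  (w (t) (g (u (t) (t)) (f (s (t) (t)) (k))))
2. (w (t) (g (u (t) (t)) (f (s (t) (t)) (k))))  →  (w (t) (g (u (t) (t)) (f (t) (k))))


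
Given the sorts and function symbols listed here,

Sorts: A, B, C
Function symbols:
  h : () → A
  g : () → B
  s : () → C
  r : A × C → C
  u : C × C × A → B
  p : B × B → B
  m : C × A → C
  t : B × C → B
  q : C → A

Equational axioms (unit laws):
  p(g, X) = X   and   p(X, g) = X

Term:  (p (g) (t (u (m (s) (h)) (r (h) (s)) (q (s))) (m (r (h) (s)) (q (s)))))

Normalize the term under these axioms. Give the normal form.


1. (p (g) (t (u (m (s) (h)) (r (h) (s)) (q (s))) (m (r (h) (s)) (q (s)))))  →  (t (u (m (s) (h)) (r (h) (s)) (q (s))) (m (r (h) (s)) (q (s))))

normal form = (t (u (m (s) (h)) (r (h) (s)) (q (s))) (m (r (h) (s)) (q (s))))


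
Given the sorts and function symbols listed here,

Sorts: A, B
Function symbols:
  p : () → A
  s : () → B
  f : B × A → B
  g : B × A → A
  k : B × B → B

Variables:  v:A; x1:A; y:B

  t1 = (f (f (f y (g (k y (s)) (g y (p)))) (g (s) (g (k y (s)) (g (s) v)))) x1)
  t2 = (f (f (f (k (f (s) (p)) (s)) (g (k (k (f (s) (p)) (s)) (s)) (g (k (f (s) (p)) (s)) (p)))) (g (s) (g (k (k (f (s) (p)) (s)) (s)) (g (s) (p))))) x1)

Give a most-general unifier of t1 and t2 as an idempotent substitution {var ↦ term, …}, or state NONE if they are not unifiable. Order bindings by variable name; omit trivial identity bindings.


{v ↦ (p), y ↦ (k (f (s) (p)) (s))}


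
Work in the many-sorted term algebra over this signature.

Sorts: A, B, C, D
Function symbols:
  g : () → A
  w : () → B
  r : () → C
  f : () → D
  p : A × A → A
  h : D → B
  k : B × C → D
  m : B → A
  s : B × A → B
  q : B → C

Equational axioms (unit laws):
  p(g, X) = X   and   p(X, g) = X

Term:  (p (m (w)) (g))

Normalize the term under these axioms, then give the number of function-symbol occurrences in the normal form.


1. (p (m (w)) (g))  →  (m (w))
normal form: (m (w))

size = 2


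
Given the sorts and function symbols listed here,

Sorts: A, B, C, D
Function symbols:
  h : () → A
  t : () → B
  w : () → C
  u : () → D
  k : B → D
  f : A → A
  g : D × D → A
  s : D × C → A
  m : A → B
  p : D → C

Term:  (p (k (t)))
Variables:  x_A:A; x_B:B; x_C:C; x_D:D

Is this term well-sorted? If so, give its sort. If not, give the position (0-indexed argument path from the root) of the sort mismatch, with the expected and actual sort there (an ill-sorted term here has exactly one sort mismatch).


    (t) : B
  (k (t)) : D
(p (k (t))) : C

well-sorted; sort = C


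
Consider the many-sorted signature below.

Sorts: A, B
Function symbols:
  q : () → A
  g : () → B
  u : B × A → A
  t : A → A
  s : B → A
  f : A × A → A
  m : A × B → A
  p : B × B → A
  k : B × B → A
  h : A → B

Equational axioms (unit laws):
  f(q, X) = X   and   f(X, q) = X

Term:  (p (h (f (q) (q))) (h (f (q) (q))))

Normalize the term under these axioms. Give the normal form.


1. (p (h (f (q) (q))) (h (f (q) (q))))  →  (p (h (q)) (h (f (q) (q))))
2. (p (h (q)) (h (f (q) (q))))  →  (p (h (q)) (h (q)))

normal form = (p (h (q)) (h (q)))


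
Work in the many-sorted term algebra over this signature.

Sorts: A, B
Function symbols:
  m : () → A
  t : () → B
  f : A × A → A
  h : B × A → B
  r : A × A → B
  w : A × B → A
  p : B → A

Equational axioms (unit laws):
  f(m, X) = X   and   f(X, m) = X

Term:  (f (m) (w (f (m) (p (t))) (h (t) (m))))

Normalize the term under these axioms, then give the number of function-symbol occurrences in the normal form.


1. (f (m) (w (f (m) (p (t))) (h (t) (m))))  →  (w (f (m) (p (t))) (h (t) (m)))
2. (w (f (m) (p (t))) (h (t) (m)))  →  (w (p (t)) (h (t) (m)))
normal form: (w (p (t)) (h (t) (m)))

size = 6


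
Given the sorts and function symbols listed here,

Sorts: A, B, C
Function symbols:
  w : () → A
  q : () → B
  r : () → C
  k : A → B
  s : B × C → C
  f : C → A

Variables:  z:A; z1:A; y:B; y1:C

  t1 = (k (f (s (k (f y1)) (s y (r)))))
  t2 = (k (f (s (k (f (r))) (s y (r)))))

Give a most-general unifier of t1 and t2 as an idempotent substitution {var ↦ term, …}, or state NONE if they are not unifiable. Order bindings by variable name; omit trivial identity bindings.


{y1 ↦ (r)}


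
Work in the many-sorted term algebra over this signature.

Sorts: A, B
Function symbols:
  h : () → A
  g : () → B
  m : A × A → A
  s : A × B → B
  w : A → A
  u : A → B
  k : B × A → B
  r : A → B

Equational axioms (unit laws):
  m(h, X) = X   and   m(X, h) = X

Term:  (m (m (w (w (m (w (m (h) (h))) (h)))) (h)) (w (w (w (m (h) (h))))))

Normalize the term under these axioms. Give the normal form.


normal form = (m (w (w (w (h)))) (w (w (w (h)))))

1. (m (m (w (w (m (w (m (h) (h))) (h)))) (h)) (w (w (w (m (h) (h))))))  →  (m (w (w (m (w (m (h) (h))) (h)))) (w (w (w (m (h) (h))))))
2. (m (w (w (m (w (m (h) (h))) (h)))) (w (w (w (m (h) (h))))))  →  (m (w (w (w (m (h) (h))))) (w (w (w (m (h) (h))))))
3. (m (w (w (w (m (h) (h))))) (w (w (w (m (h) (h))))))  →  (m (w (w (w (h)))) (w (w (w (m (h) (h))))))
4. (m (w (w (w (h)))) (w (w (w (m (h) (h))))))  →  (m (w (w (w (h)))) (w (w (w (h)))))


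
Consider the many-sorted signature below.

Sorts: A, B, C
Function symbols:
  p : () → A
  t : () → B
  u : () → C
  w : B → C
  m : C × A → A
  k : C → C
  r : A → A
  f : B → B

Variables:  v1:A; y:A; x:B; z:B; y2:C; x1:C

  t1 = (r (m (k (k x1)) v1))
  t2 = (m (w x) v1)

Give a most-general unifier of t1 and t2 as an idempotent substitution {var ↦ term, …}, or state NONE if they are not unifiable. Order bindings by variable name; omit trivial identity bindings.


head clash or occurs-check failure — not unifiable

NONE (not unifiable)


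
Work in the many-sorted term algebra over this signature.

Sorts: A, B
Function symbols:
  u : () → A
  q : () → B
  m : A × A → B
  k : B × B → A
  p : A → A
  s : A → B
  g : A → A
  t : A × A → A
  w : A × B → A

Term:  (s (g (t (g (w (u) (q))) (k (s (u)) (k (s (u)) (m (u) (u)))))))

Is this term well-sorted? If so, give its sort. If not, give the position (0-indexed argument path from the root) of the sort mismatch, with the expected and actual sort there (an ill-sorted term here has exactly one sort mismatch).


ill-sorted at position [0, 0, 1, 1]: expected B, got A

          (u) : A
          (q) : B
        (w (u) (q)) : A
      (g (w (u) (q))) : A
          (u) : A
        (s (u)) : B
            (u) : A
          (s (u)) : B
            (u) : A
            (u) : A
          (m (u) (u)) : B
        (k (s (u)) (m (u) (u))) : A
      (k (s (u)) (k (s (u)) (m (u) (u)))) : ✗ arg 1 at [0, 0, 1, 1] has sort A, expected B


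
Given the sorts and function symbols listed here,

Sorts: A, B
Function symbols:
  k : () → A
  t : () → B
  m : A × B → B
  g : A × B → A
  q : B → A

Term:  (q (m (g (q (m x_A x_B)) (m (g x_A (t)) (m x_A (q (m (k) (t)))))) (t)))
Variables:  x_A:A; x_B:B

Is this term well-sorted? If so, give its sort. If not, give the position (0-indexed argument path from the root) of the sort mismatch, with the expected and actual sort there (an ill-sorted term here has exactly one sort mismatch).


          x_A : A
          x_B : B
        (m x_A x_B) : B
      (q (m x_A x_B)) : A
          x_A : A
          (t) : B
        (g x_A (t)) : A
          x_A : A
              (k) : A
              (t) : B
            (m (k) (t)) : B
          (q (m (k) (t))) : A
        (m x_A (q (m (k) (t)))) : ✗ arg 1 at [0, 0, 1, 1, 1] has sort A, expected B
    (t) : B

ill-sorted at position [0, 0, 1, 1, 1]: expected B, got A


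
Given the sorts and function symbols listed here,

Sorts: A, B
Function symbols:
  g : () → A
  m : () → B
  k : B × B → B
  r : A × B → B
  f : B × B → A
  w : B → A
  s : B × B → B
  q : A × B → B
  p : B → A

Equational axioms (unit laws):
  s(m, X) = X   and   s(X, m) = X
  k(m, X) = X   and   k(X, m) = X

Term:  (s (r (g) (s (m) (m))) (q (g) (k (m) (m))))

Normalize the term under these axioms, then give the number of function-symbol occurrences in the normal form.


size = 7

1. (s (r (g) (s (m) (m))) (q (g) (k (m) (m))))  →  (s (r (g) (m)) (q (g) (k (m) (m))))
2. (s (r (g) (m)) (q (g) (k (m) (m))))  →  (s (r (g) (m)) (q (g) (m)))
normal form: (s (r (g) (m)) (q (g) (m)))
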